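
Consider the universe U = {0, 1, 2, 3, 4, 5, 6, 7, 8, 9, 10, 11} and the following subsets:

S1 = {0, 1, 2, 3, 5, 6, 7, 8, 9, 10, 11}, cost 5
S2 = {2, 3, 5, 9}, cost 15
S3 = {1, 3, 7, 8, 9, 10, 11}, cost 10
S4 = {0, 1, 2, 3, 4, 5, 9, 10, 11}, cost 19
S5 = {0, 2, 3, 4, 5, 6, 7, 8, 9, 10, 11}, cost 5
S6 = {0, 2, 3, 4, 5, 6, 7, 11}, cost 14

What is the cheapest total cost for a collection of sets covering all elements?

10

S1, S5 cover every element at cost 5 + 5 = 10.
Any cover uses at least 2 sets; among all covering selections none totals below 10.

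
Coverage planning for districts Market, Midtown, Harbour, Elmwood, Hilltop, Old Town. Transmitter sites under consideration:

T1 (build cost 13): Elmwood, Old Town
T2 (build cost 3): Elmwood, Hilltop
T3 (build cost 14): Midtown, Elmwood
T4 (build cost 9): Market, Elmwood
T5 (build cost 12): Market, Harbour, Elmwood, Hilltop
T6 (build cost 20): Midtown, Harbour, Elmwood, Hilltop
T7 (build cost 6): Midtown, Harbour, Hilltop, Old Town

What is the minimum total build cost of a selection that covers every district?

T4, T7 cover every district at build cost 9 + 6 = 15.
Any cover uses at least 2 transmitter sites; among all covering selections none totals below 15.
Greedy by coverage-per-build cost would pick T2, T7, T4 for 18 — worse than the optimum 15.

15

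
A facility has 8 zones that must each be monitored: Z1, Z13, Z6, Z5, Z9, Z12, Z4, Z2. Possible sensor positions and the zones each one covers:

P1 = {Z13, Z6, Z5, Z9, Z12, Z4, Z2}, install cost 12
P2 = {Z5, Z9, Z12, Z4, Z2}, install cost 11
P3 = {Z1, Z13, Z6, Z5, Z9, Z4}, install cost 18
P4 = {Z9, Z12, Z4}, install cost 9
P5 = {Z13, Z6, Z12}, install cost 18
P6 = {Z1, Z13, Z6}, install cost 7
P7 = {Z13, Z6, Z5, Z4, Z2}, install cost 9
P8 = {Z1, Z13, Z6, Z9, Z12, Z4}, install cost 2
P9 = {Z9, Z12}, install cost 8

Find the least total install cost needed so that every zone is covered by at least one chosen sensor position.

P7, P8 cover every zone at install cost 9 + 2 = 11.
Any cover uses at least 2 sensor positions; among all covering selections none totals below 11.

11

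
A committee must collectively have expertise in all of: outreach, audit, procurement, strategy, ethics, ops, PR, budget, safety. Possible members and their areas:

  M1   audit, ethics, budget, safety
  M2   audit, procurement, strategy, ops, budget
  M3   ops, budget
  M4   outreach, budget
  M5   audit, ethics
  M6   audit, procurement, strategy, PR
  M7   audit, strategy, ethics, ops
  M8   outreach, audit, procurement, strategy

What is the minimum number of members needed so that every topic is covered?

M1, M2, M4, M6 together cover {outreach, audit, procurement, strategy, ethics, ops, PR, budget, safety} — every topic.
No 3 of the 8 members cover everything (all 56 triples fall short), so 4 is minimum.

4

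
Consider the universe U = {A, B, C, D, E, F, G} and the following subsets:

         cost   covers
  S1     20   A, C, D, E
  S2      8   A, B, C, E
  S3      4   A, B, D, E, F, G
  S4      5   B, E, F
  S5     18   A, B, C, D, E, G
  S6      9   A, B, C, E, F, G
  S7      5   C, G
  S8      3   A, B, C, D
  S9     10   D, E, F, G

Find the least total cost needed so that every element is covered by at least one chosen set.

S3, S8 cover every element at cost 4 + 3 = 7.
Any cover uses at least 2 sets; among all covering selections none totals below 7.

7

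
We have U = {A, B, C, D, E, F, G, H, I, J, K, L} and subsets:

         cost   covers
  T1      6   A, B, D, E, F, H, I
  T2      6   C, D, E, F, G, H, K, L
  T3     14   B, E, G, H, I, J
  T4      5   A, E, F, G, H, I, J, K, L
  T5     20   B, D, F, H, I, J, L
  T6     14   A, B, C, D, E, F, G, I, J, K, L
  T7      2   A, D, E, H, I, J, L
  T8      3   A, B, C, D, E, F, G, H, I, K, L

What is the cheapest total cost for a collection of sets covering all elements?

5

T7, T8 cover every element at cost 2 + 3 = 5.
Any cover uses at least 2 sets; among all covering selections none totals below 5.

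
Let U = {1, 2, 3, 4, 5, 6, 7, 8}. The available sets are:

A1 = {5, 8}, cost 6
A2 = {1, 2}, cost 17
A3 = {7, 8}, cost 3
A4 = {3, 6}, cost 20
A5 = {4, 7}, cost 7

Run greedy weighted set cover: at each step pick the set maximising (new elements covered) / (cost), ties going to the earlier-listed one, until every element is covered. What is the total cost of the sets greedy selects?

Pick 1: A3 adds 2 new (7, 8) at cost 3 (ratio 2/3).
Pick 2: A1 adds 1 new (5) at cost 6 (ratio 1/6).
Pick 3: A5 adds 1 new (4) at cost 7 (ratio 1/7).
Pick 4: A2 adds 2 new (1, 2) at cost 17 (ratio 2/17).
Pick 5: A4 adds 2 new (3, 6) at cost 20 (ratio 2/20).
Greedy total cost: 3 + 6 + 7 + 17 + 20 = 53. (The true optimum is 50, so greedy overshoots here.)

53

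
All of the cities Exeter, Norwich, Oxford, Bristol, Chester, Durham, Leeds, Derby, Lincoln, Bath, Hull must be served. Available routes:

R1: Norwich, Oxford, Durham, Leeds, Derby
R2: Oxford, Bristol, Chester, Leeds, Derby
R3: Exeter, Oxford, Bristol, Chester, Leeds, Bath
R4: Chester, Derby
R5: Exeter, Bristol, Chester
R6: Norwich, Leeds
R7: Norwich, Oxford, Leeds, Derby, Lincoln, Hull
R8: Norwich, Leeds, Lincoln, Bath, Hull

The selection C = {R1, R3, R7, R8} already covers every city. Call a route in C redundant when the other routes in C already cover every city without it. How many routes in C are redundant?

2

Drop R1: Durham uncovered — not redundant.
Drop R3: Exeter, Bristol, Chester uncovered — not redundant.
Drop R7: the rest still cover every city — redundant.
Drop R8: the rest still cover every city — redundant.
2 redundant: R7, R8.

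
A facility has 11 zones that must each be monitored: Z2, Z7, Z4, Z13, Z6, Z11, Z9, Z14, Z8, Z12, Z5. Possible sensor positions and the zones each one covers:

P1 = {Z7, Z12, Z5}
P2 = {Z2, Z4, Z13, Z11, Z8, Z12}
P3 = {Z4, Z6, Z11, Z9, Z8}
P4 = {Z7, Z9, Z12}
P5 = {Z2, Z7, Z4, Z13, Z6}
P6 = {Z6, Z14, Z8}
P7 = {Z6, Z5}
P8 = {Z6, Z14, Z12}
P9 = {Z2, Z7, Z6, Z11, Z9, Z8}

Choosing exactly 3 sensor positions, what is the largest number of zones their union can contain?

10

Choosing P1, P2, P3 covers {Z2, Z7, Z4, Z13, Z6, Z11, Z9, Z8, Z12, Z5} — 10 zones.
No choice of 3 sensor positions does better; here Z14 is left uncovered.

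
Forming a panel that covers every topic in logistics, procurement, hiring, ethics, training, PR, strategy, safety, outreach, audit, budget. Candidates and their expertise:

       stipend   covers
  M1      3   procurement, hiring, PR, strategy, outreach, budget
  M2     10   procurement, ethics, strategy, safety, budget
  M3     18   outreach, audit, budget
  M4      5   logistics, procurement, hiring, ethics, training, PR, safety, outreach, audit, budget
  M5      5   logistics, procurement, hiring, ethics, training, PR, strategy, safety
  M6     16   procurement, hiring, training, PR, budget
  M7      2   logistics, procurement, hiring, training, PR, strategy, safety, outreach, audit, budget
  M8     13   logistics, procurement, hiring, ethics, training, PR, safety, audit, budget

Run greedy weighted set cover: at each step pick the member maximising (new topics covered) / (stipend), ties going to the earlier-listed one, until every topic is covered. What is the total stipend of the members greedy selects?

Pick 1: M7 adds 10 new (logistics, procurement, hiring, training, PR, strategy, safety, outreach, audit, budget) at stipend 2 (ratio 10/2).
Pick 2: M4 adds 1 new (ethics) at stipend 5 (ratio 1/5).
Greedy total stipend: 2 + 5 = 7.

7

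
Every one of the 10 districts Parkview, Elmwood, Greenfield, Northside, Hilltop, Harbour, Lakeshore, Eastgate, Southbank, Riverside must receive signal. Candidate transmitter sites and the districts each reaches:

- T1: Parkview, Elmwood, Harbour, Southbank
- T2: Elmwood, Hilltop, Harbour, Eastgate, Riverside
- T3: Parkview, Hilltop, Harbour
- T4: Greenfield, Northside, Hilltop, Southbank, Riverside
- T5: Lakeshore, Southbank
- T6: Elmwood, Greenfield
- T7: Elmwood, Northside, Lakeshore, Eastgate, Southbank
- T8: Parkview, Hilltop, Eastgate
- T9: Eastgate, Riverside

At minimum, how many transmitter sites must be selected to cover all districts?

T1, T4, T7 together cover {Parkview, Elmwood, Greenfield, Northside, Hilltop, Harbour, Lakeshore, Eastgate, Southbank, Riverside} — every district.
No 2 of the 9 transmitter sites cover everything (all 36 pairs fall short), so 3 is minimum.
Greedy (largest uncovered first) would take T2, T4, T1, T5 — 4 transmitter sites — but 3 suffice.

3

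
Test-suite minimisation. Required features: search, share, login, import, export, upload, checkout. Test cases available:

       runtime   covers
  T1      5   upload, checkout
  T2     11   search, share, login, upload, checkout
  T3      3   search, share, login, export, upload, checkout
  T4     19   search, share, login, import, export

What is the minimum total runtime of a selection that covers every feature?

22

T3, T4 cover every feature at runtime 3 + 19 = 22.
Any cover uses at least 2 test cases; among all covering selections none totals below 22.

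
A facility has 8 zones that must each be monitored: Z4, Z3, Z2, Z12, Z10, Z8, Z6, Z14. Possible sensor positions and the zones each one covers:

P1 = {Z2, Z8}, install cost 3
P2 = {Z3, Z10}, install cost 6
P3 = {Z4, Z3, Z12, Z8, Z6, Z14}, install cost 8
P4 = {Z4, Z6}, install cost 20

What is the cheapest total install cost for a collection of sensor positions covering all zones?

P1, P2, P3 cover every zone at install cost 3 + 6 + 8 = 17.
Any cover uses at least 3 sensor positions; among all covering selections none totals below 17.

17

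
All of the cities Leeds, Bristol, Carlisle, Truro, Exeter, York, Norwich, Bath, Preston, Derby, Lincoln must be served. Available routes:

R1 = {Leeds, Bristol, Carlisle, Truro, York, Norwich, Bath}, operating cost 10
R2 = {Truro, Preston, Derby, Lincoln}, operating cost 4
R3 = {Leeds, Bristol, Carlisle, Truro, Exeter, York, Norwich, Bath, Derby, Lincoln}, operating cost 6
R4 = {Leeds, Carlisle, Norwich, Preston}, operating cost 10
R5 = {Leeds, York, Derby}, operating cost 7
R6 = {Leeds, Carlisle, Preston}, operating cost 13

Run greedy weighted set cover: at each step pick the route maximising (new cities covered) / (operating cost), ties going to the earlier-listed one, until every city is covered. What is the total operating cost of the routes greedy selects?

10

Pick 1: R3 adds 10 new (Leeds, Bristol, Carlisle, Truro, Exeter, York, Norwich, Bath, Derby, Lincoln) at operating cost 6 (ratio 10/6).
Pick 2: R2 adds 1 new (Preston) at operating cost 4 (ratio 1/4).
Greedy total operating cost: 6 + 4 = 10.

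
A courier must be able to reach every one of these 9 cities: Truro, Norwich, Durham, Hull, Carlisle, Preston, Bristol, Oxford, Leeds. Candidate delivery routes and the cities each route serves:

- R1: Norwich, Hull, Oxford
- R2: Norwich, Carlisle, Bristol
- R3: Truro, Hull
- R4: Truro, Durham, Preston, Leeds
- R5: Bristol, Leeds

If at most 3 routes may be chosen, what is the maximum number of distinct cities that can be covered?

9

Choosing R1, R2, R4 covers {Truro, Norwich, Durham, Hull, Carlisle, Preston, Bristol, Oxford, Leeds} — 9 cities.
That is all 9 cities.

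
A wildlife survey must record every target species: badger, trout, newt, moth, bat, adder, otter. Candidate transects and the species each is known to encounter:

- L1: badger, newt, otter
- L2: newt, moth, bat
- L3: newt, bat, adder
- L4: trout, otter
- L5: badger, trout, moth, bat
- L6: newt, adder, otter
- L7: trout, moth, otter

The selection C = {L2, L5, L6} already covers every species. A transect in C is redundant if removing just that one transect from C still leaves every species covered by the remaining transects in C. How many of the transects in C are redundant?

Drop L2: the rest still cover every species — redundant.
Drop L5: badger, trout uncovered — not redundant.
Drop L6: adder, otter uncovered — not redundant.
1 redundant: L2.

1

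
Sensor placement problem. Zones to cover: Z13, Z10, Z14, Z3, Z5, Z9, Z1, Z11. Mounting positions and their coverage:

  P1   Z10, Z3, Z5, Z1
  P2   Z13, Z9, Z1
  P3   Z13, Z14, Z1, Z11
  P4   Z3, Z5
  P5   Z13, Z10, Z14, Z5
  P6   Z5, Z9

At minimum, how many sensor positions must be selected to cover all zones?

P1, P2, P3 together cover {Z13, Z10, Z14, Z3, Z5, Z9, Z1, Z11} — every zone.
No 2 of the 6 sensor positions cover everything (all 15 pairs fall short), so 3 is minimum.

3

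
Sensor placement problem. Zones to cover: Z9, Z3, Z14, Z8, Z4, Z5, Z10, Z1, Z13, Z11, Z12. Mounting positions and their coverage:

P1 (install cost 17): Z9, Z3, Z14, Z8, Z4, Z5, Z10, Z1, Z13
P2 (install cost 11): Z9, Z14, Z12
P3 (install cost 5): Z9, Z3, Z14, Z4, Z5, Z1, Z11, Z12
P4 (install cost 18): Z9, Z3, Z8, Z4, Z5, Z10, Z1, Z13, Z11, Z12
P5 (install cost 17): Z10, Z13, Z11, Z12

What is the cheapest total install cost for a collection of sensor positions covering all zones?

22

P1, P3 cover every zone at install cost 17 + 5 = 22.
Any cover uses at least 2 sensor positions; among all covering selections none totals below 22.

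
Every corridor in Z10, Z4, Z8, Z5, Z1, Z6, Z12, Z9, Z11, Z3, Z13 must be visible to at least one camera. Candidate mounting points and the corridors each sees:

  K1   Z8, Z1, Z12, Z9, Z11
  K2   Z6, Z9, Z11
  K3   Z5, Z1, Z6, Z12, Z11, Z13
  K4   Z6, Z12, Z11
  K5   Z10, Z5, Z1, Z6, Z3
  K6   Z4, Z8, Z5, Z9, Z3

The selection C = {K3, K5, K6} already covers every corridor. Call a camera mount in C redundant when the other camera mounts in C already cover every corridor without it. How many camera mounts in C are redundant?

Drop K3: Z12, Z11, Z13 uncovered — not redundant.
Drop K5: Z10 uncovered — not redundant.
Drop K6: Z4, Z8, Z9 uncovered — not redundant.
None of the camera mounts in C is redundant.

0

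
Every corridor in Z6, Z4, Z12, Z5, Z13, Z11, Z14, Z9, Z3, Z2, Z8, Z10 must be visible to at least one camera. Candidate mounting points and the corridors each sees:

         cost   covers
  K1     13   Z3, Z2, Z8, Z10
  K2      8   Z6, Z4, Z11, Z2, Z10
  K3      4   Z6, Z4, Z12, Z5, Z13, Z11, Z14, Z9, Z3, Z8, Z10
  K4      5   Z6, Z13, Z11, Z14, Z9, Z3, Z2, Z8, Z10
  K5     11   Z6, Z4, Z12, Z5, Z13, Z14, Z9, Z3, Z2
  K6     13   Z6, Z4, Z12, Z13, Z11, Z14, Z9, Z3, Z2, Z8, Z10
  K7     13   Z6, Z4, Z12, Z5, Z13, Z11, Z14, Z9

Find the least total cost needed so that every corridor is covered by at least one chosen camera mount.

K3, K4 cover every corridor at cost 4 + 5 = 9.
Any cover uses at least 2 camera mounts; among all covering selections none totals below 9.

9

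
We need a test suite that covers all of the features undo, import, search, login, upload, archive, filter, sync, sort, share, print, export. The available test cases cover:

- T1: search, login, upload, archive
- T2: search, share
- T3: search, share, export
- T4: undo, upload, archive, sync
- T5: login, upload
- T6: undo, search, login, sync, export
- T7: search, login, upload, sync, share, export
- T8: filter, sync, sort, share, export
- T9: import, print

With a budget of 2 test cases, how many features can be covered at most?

9

Choosing T1, T8 covers {search, login, upload, archive, filter, sync, sort, share, export} — 9 features.
No choice of 2 test cases does better; here undo, import, print are left uncovered.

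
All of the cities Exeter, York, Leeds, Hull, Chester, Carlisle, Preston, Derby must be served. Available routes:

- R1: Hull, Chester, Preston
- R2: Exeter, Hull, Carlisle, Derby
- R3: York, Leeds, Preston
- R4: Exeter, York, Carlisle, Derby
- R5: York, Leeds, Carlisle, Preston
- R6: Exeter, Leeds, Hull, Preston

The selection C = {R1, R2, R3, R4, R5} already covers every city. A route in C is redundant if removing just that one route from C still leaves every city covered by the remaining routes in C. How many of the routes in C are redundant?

Drop R1: Chester uncovered — not redundant.
Drop R2: the rest still cover every city — redundant.
Drop R3: the rest still cover every city — redundant.
Drop R4: the rest still cover every city — redundant.
Drop R5: the rest still cover every city — redundant.
4 redundant: R2, R3, R4, R5.

4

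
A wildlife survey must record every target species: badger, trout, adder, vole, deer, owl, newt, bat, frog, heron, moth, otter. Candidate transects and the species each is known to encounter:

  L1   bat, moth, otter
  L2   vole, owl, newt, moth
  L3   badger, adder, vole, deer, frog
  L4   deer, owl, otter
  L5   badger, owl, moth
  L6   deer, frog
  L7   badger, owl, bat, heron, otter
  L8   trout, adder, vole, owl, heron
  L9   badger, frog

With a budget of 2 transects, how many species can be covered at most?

9

Choosing L3, L7 covers {badger, adder, vole, deer, owl, bat, frog, heron, otter} — 9 species.
No choice of 2 transects does better; here trout, newt, moth are left uncovered.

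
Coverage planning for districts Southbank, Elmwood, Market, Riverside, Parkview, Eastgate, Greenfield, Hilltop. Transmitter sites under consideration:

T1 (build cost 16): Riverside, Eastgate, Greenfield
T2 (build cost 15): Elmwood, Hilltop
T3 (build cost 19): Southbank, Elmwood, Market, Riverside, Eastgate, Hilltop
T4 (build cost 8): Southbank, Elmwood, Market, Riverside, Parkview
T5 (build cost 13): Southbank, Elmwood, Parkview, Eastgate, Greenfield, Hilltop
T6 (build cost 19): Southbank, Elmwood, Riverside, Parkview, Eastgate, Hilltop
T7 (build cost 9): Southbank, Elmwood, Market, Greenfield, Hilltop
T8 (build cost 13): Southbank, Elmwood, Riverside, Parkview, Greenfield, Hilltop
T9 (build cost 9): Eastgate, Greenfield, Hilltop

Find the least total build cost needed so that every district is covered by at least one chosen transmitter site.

T4, T9 cover every district at build cost 8 + 9 = 17.
Any cover uses at least 2 transmitter sites; among all covering selections none totals below 17.

17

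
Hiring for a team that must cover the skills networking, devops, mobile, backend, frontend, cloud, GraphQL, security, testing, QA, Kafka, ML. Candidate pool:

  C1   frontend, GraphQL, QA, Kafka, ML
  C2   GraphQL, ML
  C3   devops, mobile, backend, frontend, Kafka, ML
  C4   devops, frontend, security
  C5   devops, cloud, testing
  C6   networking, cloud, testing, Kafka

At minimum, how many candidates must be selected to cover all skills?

4

C1, C3, C4, C6 together cover {networking, devops, mobile, backend, frontend, cloud, GraphQL, security, testing, QA, Kafka, ML} — every skill.
No 3 of the 6 candidates cover everything (all 20 triples fall short), so 4 is minimum.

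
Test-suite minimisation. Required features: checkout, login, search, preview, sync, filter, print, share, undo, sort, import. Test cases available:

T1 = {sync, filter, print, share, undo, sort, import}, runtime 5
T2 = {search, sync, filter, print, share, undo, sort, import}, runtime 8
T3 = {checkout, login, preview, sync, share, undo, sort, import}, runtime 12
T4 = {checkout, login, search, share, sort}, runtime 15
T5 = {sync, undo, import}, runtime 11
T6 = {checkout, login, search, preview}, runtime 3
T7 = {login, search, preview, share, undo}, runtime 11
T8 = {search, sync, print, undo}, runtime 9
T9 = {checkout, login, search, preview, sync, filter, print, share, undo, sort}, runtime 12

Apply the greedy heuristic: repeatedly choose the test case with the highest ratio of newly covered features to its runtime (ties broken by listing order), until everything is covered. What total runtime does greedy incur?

8

Pick 1: T1 adds 7 new (sync, filter, print, share, undo, sort, import) at runtime 5 (ratio 7/5).
Pick 2: T6 adds 4 new (checkout, login, search, preview) at runtime 3 (ratio 4/3).
Greedy total runtime: 5 + 3 = 8.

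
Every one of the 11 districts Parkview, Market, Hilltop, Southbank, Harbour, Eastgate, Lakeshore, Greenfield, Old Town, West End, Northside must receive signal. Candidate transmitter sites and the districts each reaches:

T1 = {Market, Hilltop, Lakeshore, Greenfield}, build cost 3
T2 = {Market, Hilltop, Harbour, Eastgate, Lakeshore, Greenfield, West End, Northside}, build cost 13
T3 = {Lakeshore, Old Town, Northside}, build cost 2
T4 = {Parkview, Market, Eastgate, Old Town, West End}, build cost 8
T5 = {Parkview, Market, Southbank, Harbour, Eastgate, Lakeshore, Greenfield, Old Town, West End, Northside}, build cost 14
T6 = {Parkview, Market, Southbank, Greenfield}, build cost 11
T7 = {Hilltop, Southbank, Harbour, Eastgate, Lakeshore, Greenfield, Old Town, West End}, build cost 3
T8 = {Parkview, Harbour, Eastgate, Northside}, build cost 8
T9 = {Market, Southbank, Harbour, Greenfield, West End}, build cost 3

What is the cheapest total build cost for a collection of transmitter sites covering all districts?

T3, T4, T7 cover every district at build cost 2 + 8 + 3 = 13.
Any cover uses at least 2 transmitter sites; among all covering selections none totals below 13.
Greedy by coverage-per-build cost would pick T7, T3, T1, T4 for 16 — worse than the optimum 13.

13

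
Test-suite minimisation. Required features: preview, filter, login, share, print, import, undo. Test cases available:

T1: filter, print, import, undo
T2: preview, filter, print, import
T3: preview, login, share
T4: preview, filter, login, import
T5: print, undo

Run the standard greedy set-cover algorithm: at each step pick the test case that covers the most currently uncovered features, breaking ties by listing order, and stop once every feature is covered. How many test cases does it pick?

2

Pick 1: T1 covers 4 new features (filter, print, import, undo).
Pick 2: T3 covers 3 new features (preview, login, share).
Greedy uses 2 test cases.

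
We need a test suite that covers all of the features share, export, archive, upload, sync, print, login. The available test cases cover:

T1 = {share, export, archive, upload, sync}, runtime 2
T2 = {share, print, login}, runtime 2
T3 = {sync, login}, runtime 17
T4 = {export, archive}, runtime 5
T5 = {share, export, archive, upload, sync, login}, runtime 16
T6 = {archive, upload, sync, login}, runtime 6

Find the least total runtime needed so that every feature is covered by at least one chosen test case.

T1, T2 cover every feature at runtime 2 + 2 = 4.
Any cover uses at least 2 test cases; among all covering selections none totals below 4.

4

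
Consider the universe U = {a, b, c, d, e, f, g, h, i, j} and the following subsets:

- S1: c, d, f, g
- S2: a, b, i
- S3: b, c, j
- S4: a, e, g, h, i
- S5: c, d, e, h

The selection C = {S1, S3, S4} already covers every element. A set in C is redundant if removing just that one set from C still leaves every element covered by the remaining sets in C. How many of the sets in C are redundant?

0

Drop S1: d, f uncovered — not redundant.
Drop S3: b, j uncovered — not redundant.
Drop S4: a, e, h, i uncovered — not redundant.
None of the sets in C is redundant.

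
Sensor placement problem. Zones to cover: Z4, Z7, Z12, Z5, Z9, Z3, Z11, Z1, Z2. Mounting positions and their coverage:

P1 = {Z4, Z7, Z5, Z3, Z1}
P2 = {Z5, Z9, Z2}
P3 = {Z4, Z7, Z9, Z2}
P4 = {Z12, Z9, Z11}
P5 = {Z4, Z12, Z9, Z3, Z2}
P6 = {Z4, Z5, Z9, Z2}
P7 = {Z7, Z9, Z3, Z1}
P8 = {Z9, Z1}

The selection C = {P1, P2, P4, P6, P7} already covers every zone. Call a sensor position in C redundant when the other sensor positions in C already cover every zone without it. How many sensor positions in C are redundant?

4

Drop P1: the rest still cover every zone — redundant.
Drop P2: the rest still cover every zone — redundant.
Drop P4: Z12, Z11 uncovered — not redundant.
Drop P6: the rest still cover every zone — redundant.
Drop P7: the rest still cover every zone — redundant.
4 redundant: P1, P2, P6, P7.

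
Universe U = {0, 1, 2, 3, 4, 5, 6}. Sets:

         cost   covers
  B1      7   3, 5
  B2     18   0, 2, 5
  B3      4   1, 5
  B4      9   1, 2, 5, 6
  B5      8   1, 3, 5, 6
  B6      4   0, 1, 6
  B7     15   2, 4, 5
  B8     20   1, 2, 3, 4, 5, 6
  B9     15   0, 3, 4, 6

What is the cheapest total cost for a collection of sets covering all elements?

24

B4, B9 cover every element at cost 9 + 15 = 24.
Any cover uses at least 2 sets; among all covering selections none totals below 24.
Greedy by coverage-per-cost would pick B6, B1, B7 for 26 — worse than the optimum 24.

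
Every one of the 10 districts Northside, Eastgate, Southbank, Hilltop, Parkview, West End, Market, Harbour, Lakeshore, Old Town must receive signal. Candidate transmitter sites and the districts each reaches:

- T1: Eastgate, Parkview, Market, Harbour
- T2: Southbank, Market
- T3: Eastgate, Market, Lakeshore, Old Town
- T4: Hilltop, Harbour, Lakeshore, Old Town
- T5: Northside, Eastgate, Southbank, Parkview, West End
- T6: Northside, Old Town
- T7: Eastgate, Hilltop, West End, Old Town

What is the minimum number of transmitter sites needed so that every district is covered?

3

T1, T4, T5 together cover {Northside, Eastgate, Southbank, Hilltop, Parkview, West End, Market, Harbour, Lakeshore, Old Town} — every district.
No 2 of the 7 transmitter sites cover everything (all 21 pairs fall short), so 3 is minimum.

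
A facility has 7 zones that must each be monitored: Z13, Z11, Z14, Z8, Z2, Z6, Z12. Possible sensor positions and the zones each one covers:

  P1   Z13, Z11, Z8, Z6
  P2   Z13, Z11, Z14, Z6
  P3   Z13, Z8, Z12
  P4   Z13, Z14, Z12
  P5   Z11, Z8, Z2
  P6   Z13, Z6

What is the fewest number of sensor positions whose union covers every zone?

3

P1, P4, P5 together cover {Z13, Z11, Z14, Z8, Z2, Z6, Z12} — every zone.
No 2 of the 6 sensor positions cover everything (all 15 pairs fall short), so 3 is minimum.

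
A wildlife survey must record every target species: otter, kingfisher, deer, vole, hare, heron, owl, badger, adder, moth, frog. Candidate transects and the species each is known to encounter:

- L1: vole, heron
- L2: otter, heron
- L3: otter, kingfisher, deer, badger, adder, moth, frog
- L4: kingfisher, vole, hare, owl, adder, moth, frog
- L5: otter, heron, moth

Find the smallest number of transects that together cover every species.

3

L1, L3, L4 together cover {otter, kingfisher, deer, vole, hare, heron, owl, badger, adder, moth, frog} — every species.
No 2 of the 5 transects cover everything (all 10 pairs fall short), so 3 is minimum.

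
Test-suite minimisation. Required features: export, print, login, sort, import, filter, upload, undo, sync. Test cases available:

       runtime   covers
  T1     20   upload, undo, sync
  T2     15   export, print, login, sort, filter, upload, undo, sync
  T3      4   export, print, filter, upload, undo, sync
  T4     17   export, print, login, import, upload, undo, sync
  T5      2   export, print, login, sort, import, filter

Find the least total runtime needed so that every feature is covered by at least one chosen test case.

6

T3, T5 cover every feature at runtime 4 + 2 = 6.
Any cover uses at least 2 test cases; among all covering selections none totals below 6.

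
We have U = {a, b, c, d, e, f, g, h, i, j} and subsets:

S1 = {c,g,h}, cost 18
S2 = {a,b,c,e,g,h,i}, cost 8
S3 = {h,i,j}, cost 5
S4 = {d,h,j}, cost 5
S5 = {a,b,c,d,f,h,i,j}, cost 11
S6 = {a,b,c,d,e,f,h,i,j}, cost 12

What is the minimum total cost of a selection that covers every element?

19

S2, S5 cover every element at cost 8 + 11 = 19.
Any cover uses at least 2 sets; among all covering selections none totals below 19.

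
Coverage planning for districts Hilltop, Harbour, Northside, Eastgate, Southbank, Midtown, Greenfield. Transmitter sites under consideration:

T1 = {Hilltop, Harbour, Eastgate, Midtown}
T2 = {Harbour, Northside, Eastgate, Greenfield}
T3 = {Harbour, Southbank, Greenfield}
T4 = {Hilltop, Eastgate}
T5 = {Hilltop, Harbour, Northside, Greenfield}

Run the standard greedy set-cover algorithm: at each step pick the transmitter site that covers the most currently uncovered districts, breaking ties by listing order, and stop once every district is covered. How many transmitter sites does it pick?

3

Pick 1: T1 covers 4 new districts (Hilltop, Harbour, Eastgate, Midtown).
Pick 2: T2 covers 2 new districts (Northside, Greenfield).
Pick 3: T3 covers 1 new districts (Southbank).
Greedy uses 3 transmitter sites.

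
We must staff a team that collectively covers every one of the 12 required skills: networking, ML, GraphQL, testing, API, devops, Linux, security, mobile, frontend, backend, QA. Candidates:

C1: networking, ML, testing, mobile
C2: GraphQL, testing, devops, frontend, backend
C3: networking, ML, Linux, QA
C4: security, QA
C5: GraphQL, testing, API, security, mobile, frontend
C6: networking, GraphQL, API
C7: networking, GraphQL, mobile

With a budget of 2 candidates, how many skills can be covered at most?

Choosing C3, C5 covers {networking, ML, GraphQL, testing, API, Linux, security, mobile, frontend, QA} — 10 skills.
No choice of 2 candidates does better; here devops, backend are left uncovered.

10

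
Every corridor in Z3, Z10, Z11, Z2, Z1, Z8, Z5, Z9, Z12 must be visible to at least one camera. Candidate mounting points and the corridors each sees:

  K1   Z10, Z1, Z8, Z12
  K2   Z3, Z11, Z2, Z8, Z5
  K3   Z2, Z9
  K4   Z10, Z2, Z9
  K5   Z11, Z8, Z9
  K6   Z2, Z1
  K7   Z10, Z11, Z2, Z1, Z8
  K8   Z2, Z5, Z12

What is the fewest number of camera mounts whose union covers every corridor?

3

K1, K2, K3 together cover {Z3, Z10, Z11, Z2, Z1, Z8, Z5, Z9, Z12} — every corridor.
No 2 of the 8 camera mounts cover everything (all 28 pairs fall short), so 3 is minimum.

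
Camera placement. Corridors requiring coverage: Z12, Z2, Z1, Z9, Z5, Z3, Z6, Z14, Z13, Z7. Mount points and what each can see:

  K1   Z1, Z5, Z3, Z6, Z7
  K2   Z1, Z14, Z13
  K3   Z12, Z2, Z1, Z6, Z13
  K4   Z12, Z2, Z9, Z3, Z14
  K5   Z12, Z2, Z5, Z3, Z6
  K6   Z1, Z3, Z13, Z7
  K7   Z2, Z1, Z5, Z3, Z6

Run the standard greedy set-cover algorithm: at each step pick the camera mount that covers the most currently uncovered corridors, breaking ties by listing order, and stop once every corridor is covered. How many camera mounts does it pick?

3

Pick 1: K1 covers 5 new corridors (Z1, Z5, Z3, Z6, Z7).
Pick 2: K4 covers 4 new corridors (Z12, Z2, Z9, Z14).
Pick 3: K2 covers 1 new corridors (Z13).
Greedy uses 3 camera mounts.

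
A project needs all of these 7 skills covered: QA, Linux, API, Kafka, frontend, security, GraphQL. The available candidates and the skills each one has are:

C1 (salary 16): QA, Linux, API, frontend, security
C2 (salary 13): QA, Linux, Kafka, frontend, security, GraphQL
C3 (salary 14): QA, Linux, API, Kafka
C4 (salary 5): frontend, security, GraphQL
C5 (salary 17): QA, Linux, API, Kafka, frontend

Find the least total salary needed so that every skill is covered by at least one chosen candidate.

C3, C4 cover every skill at salary 14 + 5 = 19.
Any cover uses at least 2 candidates; among all covering selections none totals below 19.

19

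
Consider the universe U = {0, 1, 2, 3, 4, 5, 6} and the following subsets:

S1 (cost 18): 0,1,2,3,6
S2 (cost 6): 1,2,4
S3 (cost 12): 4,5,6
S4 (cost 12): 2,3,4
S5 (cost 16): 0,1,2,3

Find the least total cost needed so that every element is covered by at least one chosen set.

S3, S5 cover every element at cost 12 + 16 = 28.
Any cover uses at least 2 sets; among all covering selections none totals below 28.
Greedy by coverage-per-cost would pick S2, S1, S3 for 36 — worse than the optimum 28.

28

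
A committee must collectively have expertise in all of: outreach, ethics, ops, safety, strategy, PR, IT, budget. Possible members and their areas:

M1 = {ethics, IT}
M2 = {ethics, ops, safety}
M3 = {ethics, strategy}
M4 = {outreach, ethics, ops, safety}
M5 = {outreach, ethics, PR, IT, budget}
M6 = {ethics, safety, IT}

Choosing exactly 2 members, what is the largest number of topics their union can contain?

Choosing M2, M5 covers {outreach, ethics, ops, safety, PR, IT, budget} — 7 topics.
No choice of 2 members does better; here strategy is left uncovered.

7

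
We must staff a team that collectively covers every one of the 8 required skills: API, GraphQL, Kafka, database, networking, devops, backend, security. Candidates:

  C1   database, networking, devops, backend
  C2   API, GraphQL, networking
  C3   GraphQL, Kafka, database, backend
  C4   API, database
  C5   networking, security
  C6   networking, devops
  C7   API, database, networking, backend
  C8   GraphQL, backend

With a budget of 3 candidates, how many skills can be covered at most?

7

Choosing C1, C2, C3 covers {API, GraphQL, Kafka, database, networking, devops, backend} — 7 skills.
No choice of 3 candidates does better; here security is left uncovered.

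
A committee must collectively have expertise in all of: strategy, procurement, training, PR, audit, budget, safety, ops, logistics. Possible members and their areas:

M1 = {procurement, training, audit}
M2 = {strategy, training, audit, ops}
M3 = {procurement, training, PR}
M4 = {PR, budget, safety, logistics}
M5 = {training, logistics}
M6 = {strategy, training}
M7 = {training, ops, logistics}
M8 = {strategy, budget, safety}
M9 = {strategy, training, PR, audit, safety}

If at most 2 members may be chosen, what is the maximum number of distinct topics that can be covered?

8

Choosing M2, M4 covers {strategy, training, PR, audit, budget, safety, ops, logistics} — 8 topics.
No choice of 2 members does better; here procurement is left uncovered.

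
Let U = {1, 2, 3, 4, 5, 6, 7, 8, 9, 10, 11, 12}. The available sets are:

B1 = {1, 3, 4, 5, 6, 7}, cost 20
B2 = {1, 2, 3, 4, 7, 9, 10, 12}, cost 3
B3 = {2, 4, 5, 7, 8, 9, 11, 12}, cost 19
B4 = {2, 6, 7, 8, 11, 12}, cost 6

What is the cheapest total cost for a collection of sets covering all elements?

B2, B3, B4 cover every element at cost 3 + 19 + 6 = 28.
Any cover uses at least 3 sets; among all covering selections none totals below 28.

28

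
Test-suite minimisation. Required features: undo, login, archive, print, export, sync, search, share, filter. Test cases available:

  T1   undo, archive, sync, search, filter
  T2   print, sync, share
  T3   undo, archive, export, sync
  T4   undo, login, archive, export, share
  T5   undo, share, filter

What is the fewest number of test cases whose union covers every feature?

T1, T2, T4 together cover {undo, login, archive, print, export, sync, search, share, filter} — every feature.
No 2 of the 5 test cases cover everything (all 10 pairs fall short), so 3 is minimum.

3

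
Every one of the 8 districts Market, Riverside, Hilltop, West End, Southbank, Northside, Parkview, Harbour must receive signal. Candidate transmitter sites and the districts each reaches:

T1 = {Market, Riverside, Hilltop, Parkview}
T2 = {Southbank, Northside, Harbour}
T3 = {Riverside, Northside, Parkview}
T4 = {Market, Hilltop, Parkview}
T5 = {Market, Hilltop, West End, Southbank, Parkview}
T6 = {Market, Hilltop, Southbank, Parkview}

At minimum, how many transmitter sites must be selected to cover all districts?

T1, T2, T5 together cover {Market, Riverside, Hilltop, West End, Southbank, Northside, Parkview, Harbour} — every district.
No 2 of the 6 transmitter sites cover everything (all 15 pairs fall short), so 3 is minimum.

3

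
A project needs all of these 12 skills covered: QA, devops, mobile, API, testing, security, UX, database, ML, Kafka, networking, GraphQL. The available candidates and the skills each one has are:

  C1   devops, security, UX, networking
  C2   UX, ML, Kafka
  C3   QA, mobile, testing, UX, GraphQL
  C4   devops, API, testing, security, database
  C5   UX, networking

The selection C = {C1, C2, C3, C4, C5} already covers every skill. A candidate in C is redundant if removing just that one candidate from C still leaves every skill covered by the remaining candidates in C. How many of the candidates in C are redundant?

Drop C1: the rest still cover every skill — redundant.
Drop C2: ML, Kafka uncovered — not redundant.
Drop C3: QA, mobile, GraphQL uncovered — not redundant.
Drop C4: API, database uncovered — not redundant.
Drop C5: the rest still cover every skill — redundant.
2 redundant: C1, C5.

2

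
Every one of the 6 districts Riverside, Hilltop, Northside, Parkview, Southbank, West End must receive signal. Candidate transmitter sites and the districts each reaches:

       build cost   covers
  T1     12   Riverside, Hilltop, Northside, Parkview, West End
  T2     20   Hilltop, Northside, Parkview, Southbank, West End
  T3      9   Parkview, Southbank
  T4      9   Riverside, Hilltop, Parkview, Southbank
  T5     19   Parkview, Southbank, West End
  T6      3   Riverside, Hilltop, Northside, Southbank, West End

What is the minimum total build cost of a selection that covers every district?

12

T3, T6 cover every district at build cost 9 + 3 = 12.
Any cover uses at least 2 transmitter sites; among all covering selections none totals below 12.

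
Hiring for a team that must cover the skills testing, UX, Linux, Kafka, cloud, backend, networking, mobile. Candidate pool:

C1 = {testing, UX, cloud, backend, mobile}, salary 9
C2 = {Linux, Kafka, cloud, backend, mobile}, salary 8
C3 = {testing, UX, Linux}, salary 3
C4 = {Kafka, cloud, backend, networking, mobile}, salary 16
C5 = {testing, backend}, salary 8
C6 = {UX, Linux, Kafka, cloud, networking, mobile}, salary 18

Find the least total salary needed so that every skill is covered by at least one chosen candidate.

C3, C4 cover every skill at salary 3 + 16 = 19.
Any cover uses at least 2 candidates; among all covering selections none totals below 19.
Greedy by coverage-per-salary would pick C3, C2, C4 for 27 — worse than the optimum 19.

19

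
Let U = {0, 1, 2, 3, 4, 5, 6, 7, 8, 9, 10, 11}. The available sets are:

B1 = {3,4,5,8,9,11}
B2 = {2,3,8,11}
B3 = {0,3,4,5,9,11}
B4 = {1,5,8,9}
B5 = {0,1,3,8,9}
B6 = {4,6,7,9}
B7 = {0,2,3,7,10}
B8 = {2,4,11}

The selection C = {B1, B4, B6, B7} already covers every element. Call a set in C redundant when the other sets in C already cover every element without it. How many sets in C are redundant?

Drop B1: 11 uncovered — not redundant.
Drop B4: 1 uncovered — not redundant.
Drop B6: 6 uncovered — not redundant.
Drop B7: 0, 2, 10 uncovered — not redundant.
None of the sets in C is redundant.

0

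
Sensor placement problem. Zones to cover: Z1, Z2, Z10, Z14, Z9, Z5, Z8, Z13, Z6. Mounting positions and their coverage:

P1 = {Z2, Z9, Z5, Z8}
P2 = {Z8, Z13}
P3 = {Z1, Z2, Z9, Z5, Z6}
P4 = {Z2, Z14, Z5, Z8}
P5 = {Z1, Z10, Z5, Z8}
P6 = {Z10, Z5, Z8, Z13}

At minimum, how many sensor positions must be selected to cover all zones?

3

P3, P4, P6 together cover {Z1, Z2, Z10, Z14, Z9, Z5, Z8, Z13, Z6} — every zone.
No 2 of the 6 sensor positions cover everything (all 15 pairs fall short), so 3 is minimum.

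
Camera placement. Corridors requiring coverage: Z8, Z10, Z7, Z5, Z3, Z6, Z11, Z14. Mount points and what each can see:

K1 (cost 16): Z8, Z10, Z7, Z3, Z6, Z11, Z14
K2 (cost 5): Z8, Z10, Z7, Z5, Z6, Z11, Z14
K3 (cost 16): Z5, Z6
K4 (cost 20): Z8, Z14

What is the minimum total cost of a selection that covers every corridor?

21

K1, K2 cover every corridor at cost 16 + 5 = 21.
Any cover uses at least 2 camera mounts; among all covering selections none totals below 21.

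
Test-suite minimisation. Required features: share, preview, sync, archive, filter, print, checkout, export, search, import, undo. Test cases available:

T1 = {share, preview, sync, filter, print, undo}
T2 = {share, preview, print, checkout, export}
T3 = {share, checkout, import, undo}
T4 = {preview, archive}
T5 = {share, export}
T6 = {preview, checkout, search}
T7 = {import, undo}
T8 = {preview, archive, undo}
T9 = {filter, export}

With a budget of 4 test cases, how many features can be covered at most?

10

Choosing T1, T2, T3, T4 covers {share, preview, sync, archive, filter, print, checkout, export, import, undo} — 10 features.
No choice of 4 test cases does better; here search is left uncovered.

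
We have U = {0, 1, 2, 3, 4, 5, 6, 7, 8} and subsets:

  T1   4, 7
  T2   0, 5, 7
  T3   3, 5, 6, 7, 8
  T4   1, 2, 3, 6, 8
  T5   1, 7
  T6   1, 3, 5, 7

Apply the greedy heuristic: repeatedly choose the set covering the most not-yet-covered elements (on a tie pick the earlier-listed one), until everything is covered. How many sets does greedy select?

Pick 1: T3 covers 5 new elements (3, 5, 6, 7, 8).
Pick 2: T4 covers 2 new elements (1, 2).
Pick 3: T1 covers 1 new elements (4).
Pick 4: T2 covers 1 new elements (0).
Greedy uses 4 sets. (The true minimum is 3.)

4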